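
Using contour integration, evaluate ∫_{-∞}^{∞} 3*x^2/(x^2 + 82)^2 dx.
3*sqrt(82)*pi/164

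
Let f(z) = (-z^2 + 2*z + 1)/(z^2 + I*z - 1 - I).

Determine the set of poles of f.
The singularities of f are the zeros of the denominator. Factoring,
  z^2 + I*z - 1 - I = (z - 1)*(z + 1 + I)
so the candidates are z = 1, z = -1 - I.

Check the numerator P(z) = -z^2 + 2*z + 1 at each one:
  P(1) = 2 ≠ 0, so z = 1 is a (simple) pole.
  P(-1 - I) = -1 - 4*I ≠ 0, so z = -1 - I is a (simple) pole.

Poles of f: {-1 - I, 1}

Final answer: {-1 - I, 1}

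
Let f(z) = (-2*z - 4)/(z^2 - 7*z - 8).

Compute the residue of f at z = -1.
2/9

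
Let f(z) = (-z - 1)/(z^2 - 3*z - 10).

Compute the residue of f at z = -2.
Write f(z) = P(z)/Q(z) with P(z) = -z - 1 and Q(z) = z^2 - 3*z - 10.
The denominator factors as Q(z) = (z - 5)*(z + 2), so z = -2 is a simple zero of Q and P is analytic there; z = -2 is therefore a simple pole and
  Res(f, z₀) = P(z₀)/Q'(z₀).

Q'(z) = 2*z - 3, so Q'(-2) = -7.
P(-2) = 1.

Res(f, -2) = (1)/(-7) = -1/7

Final answer: -1/7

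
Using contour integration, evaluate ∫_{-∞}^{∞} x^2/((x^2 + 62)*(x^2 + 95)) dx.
Let f(z) = z^2/((z^2 + 62)*(z^2 + 95)). The denominator has no real zeros and deg Q - deg P = 2 ≥ 2, so the integral of f over the upper semicircle |z| = R tends to 0 as R → ∞. Closing the contour in the upper half-plane,
  ∫_{-∞}^{∞} f(x) dx = 2πi · Σ Res(f, z_k)  over the poles with Im z_k > 0.

Zeros of the denominator: z^2 + 62 = 0 gives z = ±sqrt(62)*I; z^2 + 95 = 0 gives z = ±sqrt(95)*I.
Upper half-plane: z = sqrt(62)*I, z = sqrt(95)*I (simple).

Each pole is a simple zero of Q(z) = z^4 + 157*z^2 + 5890, so Res(f, z₀) = P(z₀)/Q'(z₀) with P(z) = z^2, Q'(z) = 4*z^3 + 314*z:
  Res(f, sqrt(62)*I) = (-62)/(66*sqrt(62)*I) = sqrt(62)*I/66
  Res(f, sqrt(95)*I) = (-95)/(-66*sqrt(95)*I) = -sqrt(95)*I/66

Sum of residues: I*(-sqrt(95) + sqrt(62))/66
∫_{-∞}^{∞} f(x) dx = 2πi · (I*(-sqrt(95) + sqrt(62))/66) = pi*(-sqrt(62) + sqrt(95))/33

Final answer: pi*(-sqrt(62) + sqrt(95))/33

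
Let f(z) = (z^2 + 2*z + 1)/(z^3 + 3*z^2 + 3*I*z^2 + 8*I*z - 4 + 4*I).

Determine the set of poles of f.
The singularities of f are the zeros of the denominator. Factoring,
  z^3 + 3*z^2 + 3*I*z^2 + 8*I*z - 4 + 4*I = (z + 1 + I)*(z + 2)*(z + 2*I)
so the candidates are z = -1 - I, z = -2, z = -2*I.

Check the numerator P(z) = z^2 + 2*z + 1 at each one:
  P(-1 - I) = -1 ≠ 0, so z = -1 - I is a (simple) pole.
  P(-2) = 1 ≠ 0, so z = -2 is a (simple) pole.
  P(-2*I) = -3 - 4*I ≠ 0, so z = -2*I is a (simple) pole.

Poles of f: {-2, -1 - I, -2*I}

Final answer: {-2, -1 - I, -2*I}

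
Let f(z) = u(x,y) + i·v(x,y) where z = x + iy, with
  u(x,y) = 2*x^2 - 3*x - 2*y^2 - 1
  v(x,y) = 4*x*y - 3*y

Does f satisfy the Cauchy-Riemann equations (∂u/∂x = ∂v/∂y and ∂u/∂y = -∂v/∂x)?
∂u/∂x = 4*x - 3
∂v/∂y = 4*x - 3
∂u/∂y = -4*y
∂v/∂x = 4*y
∂u/∂x = ∂v/∂y and ∂u/∂y = -∂v/∂x hold identically; f is analytic.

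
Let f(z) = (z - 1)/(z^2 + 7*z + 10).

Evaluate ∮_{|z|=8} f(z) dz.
By the residue theorem, ∮_C f(z) dz = 2πi · (sum of the residues of f at the poles inside |z| = 8).

The denominator factors as (z + 5)*(z + 2), so the singularities of f are simple poles at z = -5, z = -2.
  |-5|² = 25 < 64 = 8², so this pole is inside the contour.
  |-2|² = 4 < 64 = 8², so this pole is inside the contour.

With P(z) = z - 1 and Q(z) = z^2 + 7*z + 10, each pole is simple, so Res(f, z₀) = P(z₀)/Q'(z₀) with Q'(z) = 2*z + 7.
  Res(f, -5) = P(-5)/Q'(-5) = (-6)/(-3) = 2
  Res(f, -2) = P(-2)/Q'(-2) = (-3)/(3) = -1

Sum of residues inside C: 1
∮_C f(z) dz = 2πi · (1) = 2*I*pi

Final answer: 2*I*pi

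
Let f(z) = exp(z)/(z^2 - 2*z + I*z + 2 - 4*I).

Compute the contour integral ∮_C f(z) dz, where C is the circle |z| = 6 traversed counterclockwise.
By the residue theorem, ∮_C f(z) dz = 2πi · (sum of the residues of f at the poles inside |z| = 6).

The denominator factors as (z + 2*I)*(z - 2 - I), so the singularities of f are simple poles at z = -2*I, z = 2 + I.
  |-2*I|² = 4 < 36 = 6², so this pole is inside the contour.
  |2 + I|² = 5 < 36 = 6², so this pole is inside the contour.

With P(z) = exp(z) and Q(z) = z^2 - 2*z + I*z + 2 - 4*I, each pole is simple, so Res(f, z₀) = P(z₀)/Q'(z₀) with Q'(z) = 2*z - 2 + I.
  Res(f, -2*I) = P(-2*I)/Q'(-2*I) = (exp(-2*I))/(-2 - 3*I) = (-2/13 + 3*I/13)*exp(-2*I)
  Res(f, 2 + I) = P(2 + I)/Q'(2 + I) = (exp(2 + I))/(2 + 3*I) = (2/13 - 3*I/13)*exp(2 + I)

Sum of residues inside C: (2/13 - 3*I/13)*exp(2 + I) + (-2/13 + 3*I/13)*exp(-2*I)
∮_C f(z) dz = 2πi · ((2/13 - 3*I/13)*exp(2 + I) + (-2/13 + 3*I/13)*exp(-2*I)) = pi*(-6/13 - 4*I/13)*exp(-2*I) + pi*(6/13 + 4*I/13)*exp(2 + I)

Final answer: pi*(-6/13 - 4*I/13)*exp(-2*I) + pi*(6/13 + 4*I/13)*exp(2 + I)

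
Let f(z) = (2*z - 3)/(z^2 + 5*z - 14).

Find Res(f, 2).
Write f(z) = P(z)/Q(z) with P(z) = 2*z - 3 and Q(z) = z^2 + 5*z - 14.
The denominator factors as Q(z) = (z + 7)*(z - 2), so z = 2 is a simple zero of Q and P is analytic there; z = 2 is therefore a simple pole and
  Res(f, z₀) = P(z₀)/Q'(z₀).

Q'(z) = 2*z + 5, so Q'(2) = 9.
P(2) = 1.

Res(f, 2) = (1)/(9) = 1/9

Final answer: 1/9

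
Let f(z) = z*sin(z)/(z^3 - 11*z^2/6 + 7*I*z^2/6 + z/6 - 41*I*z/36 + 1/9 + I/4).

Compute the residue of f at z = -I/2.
Write f(z) = P(z)/Q(z) with P(z) = z*sin(z) and Q(z) = z^3 - 11*z^2/6 + 7*I*z^2/6 + z/6 - 41*I*z/36 + 1/9 + I/4.
The denominator factors as Q(z) = (z + I/2)*(z - 1/3)*(z - 3/2 + 2*I/3), so z = -I/2 is a simple zero of Q and P is analytic there; z = -I/2 is therefore a simple pole and
  Res(f, z₀) = P(z₀)/Q'(z₀).

Q'(z) = 3*z^2 - 11*z/3 + 7*I*z/3 + 1/6 - 41*I/36, so Q'(-I/2) = 7/12 + 25*I/36.
P(-I/2) = -sinh(1/2)/2.

Res(f, -I/2) = (-sinh(1/2)/2)/(7/12 + 25*I/36) = (-189/533 + 225*I/533)*sinh(1/2)

Final answer: (-189/533 + 225*I/533)*sinh(1/2)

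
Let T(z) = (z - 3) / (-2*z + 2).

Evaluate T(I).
-1 - I/2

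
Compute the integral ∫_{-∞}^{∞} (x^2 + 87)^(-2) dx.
sqrt(87)*pi/15138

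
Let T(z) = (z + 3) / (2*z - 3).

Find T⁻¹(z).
Set w = T(z) = (z + 3) / (2*z - 3) and solve for z:
  w*(2*z - 3) = z + 3
  -3*w + z*(2*w - 1) - 3 = 0
  z*(2*w - 1) = 3*w + 3
  z = (-3*w - 3)/(1 - 2*w)
Renaming the variable, T⁻¹(z) = (-3*z - 3)/(-2*z + 1) = (3*z + 3)/(2*z - 1).
(Check: ad - bc = -9 ≠ 0, so T is invertible.)

Final answer: (3*z + 3)/(2*z - 1)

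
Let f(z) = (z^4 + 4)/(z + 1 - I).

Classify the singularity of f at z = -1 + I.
The numerator vanishes at z = -1 + I ((-1 + I)^4 = -4), so it is divisible by z + 1 - I:
  z^4 + 4 = (z + 1 - I)*(z^3 - z^2 + I*z^2 - 2*I*z + 2 + 2*I)
Hence for z ≠ -1 + I, f(z) = z^3 - z^2 + I*z^2 - 2*I*z + 2 + 2*I, a polynomial, and lim_{z→-1 + I} f(z) = 8 + 8*I is finite.
So the singularity is removable.

Final answer: removable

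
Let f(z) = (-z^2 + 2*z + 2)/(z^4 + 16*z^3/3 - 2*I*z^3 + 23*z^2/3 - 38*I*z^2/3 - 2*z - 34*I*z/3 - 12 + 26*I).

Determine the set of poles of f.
The singularities of f are the zeros of the denominator. Factoring,
  z^4 + 16*z^3/3 - 2*I*z^3 + 23*z^2/3 - 38*I*z^2/3 - 2*z - 34*I*z/3 - 12 + 26*I = (z + 1/3 - 3*I)*(z - 1)*(z + 3)*(z + 3 + I)
so the candidates are z = -1/3 + 3*I, z = 1, z = -3, z = -3 - I.

Check the numerator P(z) = -z^2 + 2*z + 2 at each one:
  P(-1/3 + 3*I) = 92/9 + 8*I ≠ 0, so z = -1/3 + 3*I is a (simple) pole.
  P(1) = 3 ≠ 0, so z = 1 is a (simple) pole.
  P(-3) = -13 ≠ 0, so z = -3 is a (simple) pole.
  P(-3 - I) = -12 - 8*I ≠ 0, so z = -3 - I is a (simple) pole.

Poles of f: {-3 - I, -3, -1/3 + 3*I, 1}

Final answer: {-3 - I, -3, -1/3 + 3*I, 1}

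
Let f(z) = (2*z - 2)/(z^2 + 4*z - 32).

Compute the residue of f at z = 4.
Write f(z) = P(z)/Q(z) with P(z) = 2*z - 2 and Q(z) = z^2 + 4*z - 32.
The denominator factors as Q(z) = (z + 8)*(z - 4), so z = 4 is a simple zero of Q and P is analytic there; z = 4 is therefore a simple pole and
  Res(f, z₀) = P(z₀)/Q'(z₀).

Q'(z) = 2*z + 4, so Q'(4) = 12.
P(4) = 6.

Res(f, 4) = (6)/(12) = 1/2

Final answer: 1/2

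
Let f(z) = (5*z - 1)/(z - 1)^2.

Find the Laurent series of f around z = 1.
Put w = z - (1), i.e. z = w + 1. The denominator is w^2, so it suffices to rewrite the numerator in powers of w.

P(z) = 5*z - 1
P(w + 1) = 4 + 5*w

Dividing each term by w^2:
  f = 4/w^2 + 5/w

Substituting back w = z - 1:
  f(z) = 4/(z - 1)^2 + 5/(z - 1)

The series is finite because the numerator is a polynomial; the negative powers form the principal part, and the coefficient of 1/(z - 1) gives Res(f, 1) = 5.

Final answer: 4/(z - 1)^2 + 5/(z - 1)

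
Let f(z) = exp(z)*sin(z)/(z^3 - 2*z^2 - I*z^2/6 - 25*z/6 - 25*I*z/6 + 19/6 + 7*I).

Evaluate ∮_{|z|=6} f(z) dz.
pi*(-112/725 - 184*I/725)*exp(1 + I/2)*sin(1 + I/2) + pi*(-2/25 - 2*I/25)*exp(-2 - I)*sin(2 + I) + pi*(54/725 + 126*I/725)*exp(3 + 2*I/3)*sin(3 + 2*I/3)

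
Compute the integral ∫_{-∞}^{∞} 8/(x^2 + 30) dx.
4*sqrt(30)*pi/15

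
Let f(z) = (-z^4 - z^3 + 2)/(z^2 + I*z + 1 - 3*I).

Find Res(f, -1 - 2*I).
-62/13 - 50*I/13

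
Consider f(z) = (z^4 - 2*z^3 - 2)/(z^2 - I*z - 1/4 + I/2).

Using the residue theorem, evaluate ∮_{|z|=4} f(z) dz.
pi*(-1 + 5*I)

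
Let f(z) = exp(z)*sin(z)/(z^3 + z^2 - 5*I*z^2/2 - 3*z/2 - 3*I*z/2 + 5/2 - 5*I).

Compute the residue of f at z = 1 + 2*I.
(3/185 - 19*I/185)*exp(1 + 2*I)*sin(1 + 2*I)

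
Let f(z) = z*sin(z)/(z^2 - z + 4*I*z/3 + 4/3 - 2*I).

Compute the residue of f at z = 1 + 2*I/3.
Write f(z) = P(z)/Q(z) with P(z) = z*sin(z) and Q(z) = z^2 - z + 4*I*z/3 + 4/3 - 2*I.
The denominator factors as Q(z) = (z + 2*I)*(z - 1 - 2*I/3), so z = 1 + 2*I/3 is a simple zero of Q and P is analytic there; z = 1 + 2*I/3 is therefore a simple pole and
  Res(f, z₀) = P(z₀)/Q'(z₀).

Q'(z) = 2*z - 1 + 4*I/3, so Q'(1 + 2*I/3) = 1 + 8*I/3.
P(1 + 2*I/3) = (1 + 2*I/3)*sin(1 + 2*I/3).

Res(f, 1 + 2*I/3) = ((1 + 2*I/3)*sin(1 + 2*I/3))/(1 + 8*I/3) = (25/73 - 18*I/73)*sin(1 + 2*I/3)

Final answer: (25/73 - 18*I/73)*sin(1 + 2*I/3)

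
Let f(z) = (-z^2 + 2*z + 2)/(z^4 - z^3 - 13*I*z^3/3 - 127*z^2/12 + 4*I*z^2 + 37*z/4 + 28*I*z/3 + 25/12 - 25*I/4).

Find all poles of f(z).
{-2 + 3*I/2, I, 1 + I/3, 2 + 3*I/2}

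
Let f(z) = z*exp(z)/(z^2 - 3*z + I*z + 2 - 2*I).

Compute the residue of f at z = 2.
Write f(z) = P(z)/Q(z) with P(z) = z*exp(z) and Q(z) = z^2 - 3*z + I*z + 2 - 2*I.
The denominator factors as Q(z) = (z - 2)*(z - 1 + I), so z = 2 is a simple zero of Q and P is analytic there; z = 2 is therefore a simple pole and
  Res(f, z₀) = P(z₀)/Q'(z₀).

Q'(z) = 2*z - 3 + I, so Q'(2) = 1 + I.
P(2) = 2*exp(2).

Res(f, 2) = (2*exp(2))/(1 + I) = (1 - I)*exp(2)

Final answer: (1 - I)*exp(2)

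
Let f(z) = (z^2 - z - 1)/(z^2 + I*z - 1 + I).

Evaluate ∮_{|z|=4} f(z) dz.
pi*(2 - 2*I)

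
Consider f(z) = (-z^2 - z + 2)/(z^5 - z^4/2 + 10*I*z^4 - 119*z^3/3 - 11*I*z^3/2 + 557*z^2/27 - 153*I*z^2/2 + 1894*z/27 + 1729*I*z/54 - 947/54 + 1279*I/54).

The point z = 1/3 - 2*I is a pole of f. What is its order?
Factor the denominator:
  z^5 - z^4/2 + 10*I*z^4 - 119*z^3/3 - 11*I*z^3/2 + 557*z^2/27 - 153*I*z^2/2 + 1894*z/27 + 1729*I*z/54 - 947/54 + 1279*I/54 = (z - 1/3 + 2*I)^3*(z - 1/2 + I)*(z + 1 + 3*I)

The numerator P(z) = -z^2 - z + 2 has P(1/3 - 2*I) = 50/9 + 10*I/3 ≠ 0, so no factor of (z - 1/3 + 2*I) cancels.
Near z = 1/3 - 2*I we can therefore write f(z) = g(z)/(z - 1/3 + 2*I)^3 with g analytic at 1/3 - 2*I and g(1/3 - 2*I) ≠ 0 (g is the numerator divided by the remaining denominator factors).

Hence z = 1/3 - 2*I is a pole of order 3.

Final answer: 3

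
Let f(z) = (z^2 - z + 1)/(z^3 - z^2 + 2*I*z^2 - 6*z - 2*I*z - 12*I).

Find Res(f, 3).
Write f(z) = P(z)/Q(z) with P(z) = z^2 - z + 1 and Q(z) = z^3 - z^2 + 2*I*z^2 - 6*z - 2*I*z - 12*I.
The denominator factors as Q(z) = (z + 2)*(z - 3)*(z + 2*I), so z = 3 is a simple zero of Q and P is analytic there; z = 3 is therefore a simple pole and
  Res(f, z₀) = P(z₀)/Q'(z₀).

Q'(z) = 3*z^2 - 2*z + 4*I*z - 6 - 2*I, so Q'(3) = 15 + 10*I.
P(3) = 7.

Res(f, 3) = (7)/(15 + 10*I) = 21/65 - 14*I/65

Final answer: 21/65 - 14*I/65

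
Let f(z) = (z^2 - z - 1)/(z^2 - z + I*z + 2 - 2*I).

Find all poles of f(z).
{-2*I, 1 + I}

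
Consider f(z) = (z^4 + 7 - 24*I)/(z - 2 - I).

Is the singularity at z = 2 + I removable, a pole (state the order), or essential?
The numerator vanishes at z = 2 + I ((2 + I)^4 = -7 + 24*I), so it is divisible by z - 2 - I:
  z^4 + 7 - 24*I = (z - 2 - I)*(z^3 + 2*z^2 + I*z^2 + 3*z + 4*I*z + 2 + 11*I)
Hence for z ≠ 2 + I, f(z) = z^3 + 2*z^2 + I*z^2 + 3*z + 4*I*z + 2 + 11*I, a polynomial, and lim_{z→2 + I} f(z) = 8 + 44*I is finite.
So the singularity is removable.

Final answer: removable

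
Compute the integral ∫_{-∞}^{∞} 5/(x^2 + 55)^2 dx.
Let f(z) = 5/(z^2 + 55)^2. The denominator has no real zeros and deg Q - deg P = 4 ≥ 2, so the integral of f over the upper semicircle |z| = R tends to 0 as R → ∞. Closing the contour in the upper half-plane,
  ∫_{-∞}^{∞} f(x) dx = 2πi · Σ Res(f, z_k)  over the poles with Im z_k > 0.

Zeros of the denominator: z^2 + 55 = 0 gives z = ±sqrt(55)*I.
Upper half-plane: z = sqrt(55)*I (a pole of order 2).

Write f(z) = g(z)/(z - sqrt(55)*I)^2 with g(z) = 5/(z + sqrt(55)*I)^2. For a double pole, Res(f, z₀) = g'(z₀):
  g'(z) = -10/(z + sqrt(55)*I)^3
  Res(f, sqrt(55)*I) = g'(sqrt(55)*I) = -sqrt(55)*I/2420

∫_{-∞}^{∞} f(x) dx = 2πi · (-sqrt(55)*I/2420) = sqrt(55)*pi/1210

Final answer: sqrt(55)*pi/1210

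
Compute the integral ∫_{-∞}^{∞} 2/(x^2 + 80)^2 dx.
sqrt(5)*pi/1600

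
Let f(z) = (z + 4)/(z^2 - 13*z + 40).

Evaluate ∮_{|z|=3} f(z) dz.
By the residue theorem, ∮_C f(z) dz = 2πi · (sum of the residues of f at the poles inside |z| = 3).

The denominator factors as (z - 5)*(z - 8), so the singularities of f are simple poles at z = 5, z = 8.
  |5|² = 25 > 9 = 3², so this pole is outside the contour.
  |8|² = 64 > 9 = 3², so this pole is outside the contour.

No pole lies inside the contour, so f is analytic on and inside C and the integral is 0 (Cauchy's theorem).

Final answer: 0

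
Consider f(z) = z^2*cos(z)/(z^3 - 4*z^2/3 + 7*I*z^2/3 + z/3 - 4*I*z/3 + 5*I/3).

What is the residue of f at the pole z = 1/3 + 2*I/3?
(59/884 - 87*I/884)*cos(1/3 + 2*I/3)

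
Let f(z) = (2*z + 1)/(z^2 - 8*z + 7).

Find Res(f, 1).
Write f(z) = P(z)/Q(z) with P(z) = 2*z + 1 and Q(z) = z^2 - 8*z + 7.
The denominator factors as Q(z) = (z - 7)*(z - 1), so z = 1 is a simple zero of Q and P is analytic there; z = 1 is therefore a simple pole and
  Res(f, z₀) = P(z₀)/Q'(z₀).

Q'(z) = 2*z - 8, so Q'(1) = -6.
P(1) = 3.

Res(f, 1) = (3)/(-6) = -1/2

Final answer: -1/2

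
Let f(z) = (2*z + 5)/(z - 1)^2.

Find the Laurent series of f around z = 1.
7/(z - 1)^2 + 2/(z - 1)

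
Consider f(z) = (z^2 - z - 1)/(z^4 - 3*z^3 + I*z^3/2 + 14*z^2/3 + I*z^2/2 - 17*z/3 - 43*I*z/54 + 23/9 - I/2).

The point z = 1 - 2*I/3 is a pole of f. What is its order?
3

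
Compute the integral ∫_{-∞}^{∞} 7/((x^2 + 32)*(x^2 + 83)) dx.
Let f(z) = 7/((z^2 + 32)*(z^2 + 83)). The denominator has no real zeros and deg Q - deg P = 4 ≥ 2, so the integral of f over the upper semicircle |z| = R tends to 0 as R → ∞. Closing the contour in the upper half-plane,
  ∫_{-∞}^{∞} f(x) dx = 2πi · Σ Res(f, z_k)  over the poles with Im z_k > 0.

Zeros of the denominator: z^2 + 83 = 0 gives z = ±sqrt(83)*I; z^2 + 32 = 0 gives z = ±4*sqrt(2)*I.
Upper half-plane: z = 4*sqrt(2)*I, z = sqrt(83)*I (simple).

Each pole is a simple zero of Q(z) = z^4 + 115*z^2 + 2656, so Res(f, z₀) = P(z₀)/Q'(z₀) with P(z) = 7, Q'(z) = 4*z^3 + 230*z:
  Res(f, 4*sqrt(2)*I) = (7)/(408*sqrt(2)*I) = -7*sqrt(2)*I/816
  Res(f, sqrt(83)*I) = (7)/(-102*sqrt(83)*I) = 7*sqrt(83)*I/8466

Sum of residues: 7*I*(-83*sqrt(2) + 8*sqrt(83))/67728
∫_{-∞}^{∞} f(x) dx = 2πi · (7*I*(-83*sqrt(2) + 8*sqrt(83))/67728) = 7*pi*(-8*sqrt(83) + 83*sqrt(2))/33864

Final answer: 7*pi*(-8*sqrt(83) + 83*sqrt(2))/33864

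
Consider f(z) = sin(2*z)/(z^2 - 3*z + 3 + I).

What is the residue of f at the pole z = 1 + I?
Write f(z) = P(z)/Q(z) with P(z) = sin(2*z) and Q(z) = z^2 - 3*z + 3 + I.
The denominator factors as Q(z) = (z - 1 - I)*(z - 2 + I), so z = 1 + I is a simple zero of Q and P is analytic there; z = 1 + I is therefore a simple pole and
  Res(f, z₀) = P(z₀)/Q'(z₀).

Q'(z) = 2*z - 3, so Q'(1 + I) = -1 + 2*I.
P(1 + I) = sin(2 + 2*I).

Res(f, 1 + I) = (sin(2 + 2*I))/(-1 + 2*I) = (-1/5 - 2*I/5)*sin(2 + 2*I)

Final answer: (-1/5 - 2*I/5)*sin(2 + 2*I)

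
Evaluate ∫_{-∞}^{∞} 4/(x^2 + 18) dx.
Let f(z) = 4/(z^2 + 18). The denominator has no real zeros and deg Q - deg P = 2 ≥ 2, so the integral of f over the upper semicircle |z| = R tends to 0 as R → ∞. Closing the contour in the upper half-plane,
  ∫_{-∞}^{∞} f(x) dx = 2πi · Σ Res(f, z_k)  over the poles with Im z_k > 0.

Zeros of the denominator: z^2 + 18 = 0 gives z = ±3*sqrt(2)*I.
Upper half-plane: z = 3*sqrt(2)*I (simple).

Each pole is a simple zero of Q(z) = z^2 + 18, so Res(f, z₀) = P(z₀)/Q'(z₀) with P(z) = 4, Q'(z) = 2*z:
  Res(f, 3*sqrt(2)*I) = (4)/(6*sqrt(2)*I) = -sqrt(2)*I/3

∫_{-∞}^{∞} f(x) dx = 2πi · (-sqrt(2)*I/3) = 2*sqrt(2)*pi/3

Final answer: 2*sqrt(2)*pi/3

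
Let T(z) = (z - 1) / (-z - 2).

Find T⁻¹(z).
(-2*z + 1)/(z + 1)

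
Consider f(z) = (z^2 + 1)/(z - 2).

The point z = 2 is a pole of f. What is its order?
Factor the denominator:
  z - 2 = (z - 2)

The numerator P(z) = z^2 + 1 has P(2) = 5 ≠ 0, so no factor of (z - 2) cancels.
Near z = 2 we can therefore write f(z) = g(z)/(z - 2) with g analytic at 2 and g(2) ≠ 0 (g is just the numerator).

Hence z = 2 is a pole of order 1.

Final answer: 1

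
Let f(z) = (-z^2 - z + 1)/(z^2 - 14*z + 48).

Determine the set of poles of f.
The singularities of f are the zeros of the denominator. Factoring,
  z^2 - 14*z + 48 = (z - 8)*(z - 6)
so the candidates are z = 8, z = 6.

Check the numerator P(z) = -z^2 - z + 1 at each one:
  P(8) = -71 ≠ 0, so z = 8 is a (simple) pole.
  P(6) = -41 ≠ 0, so z = 6 is a (simple) pole.

Poles of f: {6, 8}

Final answer: {6, 8}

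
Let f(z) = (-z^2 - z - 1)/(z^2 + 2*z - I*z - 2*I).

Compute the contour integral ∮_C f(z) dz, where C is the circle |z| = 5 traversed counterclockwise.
By the residue theorem, ∮_C f(z) dz = 2πi · (sum of the residues of f at the poles inside |z| = 5).

The denominator factors as (z + 2)*(z - I), so the singularities of f are simple poles at z = -2, z = I.
  |-2|² = 4 < 25 = 5², so this pole is inside the contour.
  |I|² = 1 < 25 = 5², so this pole is inside the contour.

With P(z) = -z^2 - z - 1 and Q(z) = z^2 + 2*z - I*z - 2*I, each pole is simple, so Res(f, z₀) = P(z₀)/Q'(z₀) with Q'(z) = 2*z + 2 - I.
  Res(f, -2) = P(-2)/Q'(-2) = (-3)/(-2 - I) = 6/5 - 3*I/5
  Res(f, I) = P(I)/Q'(I) = (-I)/(2 + I) = -1/5 - 2*I/5

Sum of residues inside C: 1 - I
∮_C f(z) dz = 2πi · (1 - I) = pi*(2 + 2*I)

Final answer: pi*(2 + 2*I)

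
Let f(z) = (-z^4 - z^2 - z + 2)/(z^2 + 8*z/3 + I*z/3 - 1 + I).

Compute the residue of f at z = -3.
Write f(z) = P(z)/Q(z) with P(z) = -z^4 - z^2 - z + 2 and Q(z) = z^2 + 8*z/3 + I*z/3 - 1 + I.
The denominator factors as Q(z) = (z - 1/3 + I/3)*(z + 3), so z = -3 is a simple zero of Q and P is analytic there; z = -3 is therefore a simple pole and
  Res(f, z₀) = P(z₀)/Q'(z₀).

Q'(z) = 2*z + 8/3 + I/3, so Q'(-3) = -10/3 + I/3.
P(-3) = -85.

Res(f, -3) = (-85)/(-10/3 + I/3) = 2550/101 + 255*I/101

Final answer: 2550/101 + 255*I/101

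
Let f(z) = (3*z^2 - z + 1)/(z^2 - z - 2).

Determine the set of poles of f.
The singularities of f are the zeros of the denominator. Factoring,
  z^2 - z - 2 = (z - 2)*(z + 1)
so the candidates are z = 2, z = -1.

Check the numerator P(z) = 3*z^2 - z + 1 at each one:
  P(2) = 11 ≠ 0, so z = 2 is a (simple) pole.
  P(-1) = 5 ≠ 0, so z = -1 is a (simple) pole.

Poles of f: {-1, 2}

Final answer: {-1, 2}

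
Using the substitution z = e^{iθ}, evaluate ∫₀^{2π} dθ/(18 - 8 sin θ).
Call the integral J. The integrand is 2π-periodic and we integrate over a full period, so shifting θ does not change the value (θ → θ + π/2 turns sin θ into cos θ; θ → θ + π flips the sign of the trig term). Hence
  J = ∫₀^{2π} dθ/(18 + 8 cos θ).
Put z = e^{iθ}: then cos θ = (z + 1/z)/2, dθ = dz/(iz), and z runs once counterclockwise around |z| = 1:
  J = ∮_{|z|=1} 1/(18 + 8*(z + 1/z)/2) · dz/(iz) = (2/i) ∮_{|z|=1} dz/(8*z^2 + 36*z + 8).
The roots of 8*z^2 + 36*z + 8 are z = (-18 ± sqrt(18^2 - 8^2))/8, with sqrt(260) = 2*sqrt(65); their product is 1, so only z₊ = -9/4 + sqrt(65)/4 lies inside the unit circle (z₋ = -9/4 - sqrt(65)/4 lies outside).
z₊ is a simple zero of q(z) = 8*z^2 + 36*z + 8, so Res(1/q, z₊) = 1/q'(z₊) with q'(z) = 16*z + 36; and q'(z₊) = 8*(z₊ - z₋) = 4*sqrt(65).
Therefore J = (2/i) · 2πi · 1/(4*sqrt(65)) = 2*pi/(2*sqrt(65)) = sqrt(65)*pi/65

Final answer: sqrt(65)*pi/65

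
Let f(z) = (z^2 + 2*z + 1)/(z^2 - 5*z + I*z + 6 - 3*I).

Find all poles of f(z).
The singularities of f are the zeros of the denominator. Factoring,
  z^2 - 5*z + I*z + 6 - 3*I = (z - 2 + I)*(z - 3)
so the candidates are z = 2 - I, z = 3.

Check the numerator P(z) = z^2 + 2*z + 1 at each one:
  P(2 - I) = 8 - 6*I ≠ 0, so z = 2 - I is a (simple) pole.
  P(3) = 16 ≠ 0, so z = 3 is a (simple) pole.

Poles of f: {2 - I, 3}

Final answer: {2 - I, 3}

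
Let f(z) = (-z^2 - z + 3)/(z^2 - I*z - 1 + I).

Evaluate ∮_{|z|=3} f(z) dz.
By the residue theorem, ∮_C f(z) dz = 2πi · (sum of the residues of f at the poles inside |z| = 3).

The denominator factors as (z - 1)*(z + 1 - I), so the singularities of f are simple poles at z = 1, z = -1 + I.
  |1|² = 1 < 9 = 3², so this pole is inside the contour.
  |-1 + I|² = 2 < 9 = 3², so this pole is inside the contour.

With P(z) = -z^2 - z + 3 and Q(z) = z^2 - I*z - 1 + I, each pole is simple, so Res(f, z₀) = P(z₀)/Q'(z₀) with Q'(z) = 2*z - I.
  Res(f, 1) = P(1)/Q'(1) = (1)/(2 - I) = 2/5 + I/5
  Res(f, -1 + I) = P(-1 + I)/Q'(-1 + I) = (4 + I)/(-2 + I) = -7/5 - 6*I/5

Sum of residues inside C: -1 - I
∮_C f(z) dz = 2πi · (-1 - I) = pi*(2 - 2*I)

Final answer: pi*(2 - 2*I)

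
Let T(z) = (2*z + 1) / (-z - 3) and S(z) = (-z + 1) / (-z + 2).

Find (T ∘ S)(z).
(T ∘ S)(z) = T(S(z)) = ((2)*S(z) + (1))/((-1)*S(z) + (-3)). Multiply numerator and denominator by -z + 2:
  numerator:   (2)*(-z + 1) + (1)*(-z + 2) = -3*z + 4
  denominator: (-1)*(-z + 1) + (-3)*(-z + 2) = 4*z - 7
(T ∘ S)(z) = (-3*z + 4)/(4*z - 7)

Final answer: (-3*z + 4)/(4*z - 7)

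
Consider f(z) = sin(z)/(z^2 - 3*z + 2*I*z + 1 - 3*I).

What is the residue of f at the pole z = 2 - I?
Write f(z) = P(z)/Q(z) with P(z) = sin(z) and Q(z) = z^2 - 3*z + 2*I*z + 1 - 3*I.
The denominator factors as Q(z) = (z - 2 + I)*(z - 1 + I), so z = 2 - I is a simple zero of Q and P is analytic there; z = 2 - I is therefore a simple pole and
  Res(f, z₀) = P(z₀)/Q'(z₀).

Q'(z) = 2*z - 3 + 2*I, so Q'(2 - I) = 1.
P(2 - I) = sin(2 - I).

Res(f, 2 - I) = (sin(2 - I))/(1) = sin(2 - I)

Final answer: sin(2 - I)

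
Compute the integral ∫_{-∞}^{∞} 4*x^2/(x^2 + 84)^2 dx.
sqrt(21)*pi/21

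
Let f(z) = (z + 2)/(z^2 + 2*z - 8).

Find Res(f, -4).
Write f(z) = P(z)/Q(z) with P(z) = z + 2 and Q(z) = z^2 + 2*z - 8.
The denominator factors as Q(z) = (z - 2)*(z + 4), so z = -4 is a simple zero of Q and P is analytic there; z = -4 is therefore a simple pole and
  Res(f, z₀) = P(z₀)/Q'(z₀).

Q'(z) = 2*z + 2, so Q'(-4) = -6.
P(-4) = -2.

Res(f, -4) = (-2)/(-6) = 1/3

Final answer: 1/3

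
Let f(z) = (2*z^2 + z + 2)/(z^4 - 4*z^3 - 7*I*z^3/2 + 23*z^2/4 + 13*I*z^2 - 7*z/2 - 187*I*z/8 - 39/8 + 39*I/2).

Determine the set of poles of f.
The singularities of f are the zeros of the denominator. Factoring,
  z^4 - 4*z^3 - 7*I*z^3/2 + 23*z^2/4 + 13*I*z^2 - 7*z/2 - 187*I*z/8 - 39/8 + 39*I/2 = (z - 2 - I/2)*(z - 1 + 3*I/2)*(z - 1 - 3*I/2)*(z - 3*I)
so the candidates are z = 2 + I/2, z = 1 - 3*I/2, z = 1 + 3*I/2, z = 3*I.

Check the numerator P(z) = 2*z^2 + z + 2 at each one:
  P(2 + I/2) = 23/2 + 9*I/2 ≠ 0, so z = 2 + I/2 is a (simple) pole.
  P(1 - 3*I/2) = 1/2 - 15*I/2 ≠ 0, so z = 1 - 3*I/2 is a (simple) pole.
  P(1 + 3*I/2) = 1/2 + 15*I/2 ≠ 0, so z = 1 + 3*I/2 is a (simple) pole.
  P(3*I) = -16 + 3*I ≠ 0, so z = 3*I is a (simple) pole.

Poles of f: {3*I, 1 - 3*I/2, 1 + 3*I/2, 2 + I/2}

Final answer: {3*I, 1 - 3*I/2, 1 + 3*I/2, 2 + I/2}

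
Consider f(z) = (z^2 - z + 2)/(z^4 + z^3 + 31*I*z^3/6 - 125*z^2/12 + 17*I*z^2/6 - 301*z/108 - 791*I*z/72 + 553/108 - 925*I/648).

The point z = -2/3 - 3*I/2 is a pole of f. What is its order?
3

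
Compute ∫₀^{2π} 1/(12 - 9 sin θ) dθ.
Call the integral J. The integrand is 2π-periodic and we integrate over a full period, so shifting θ does not change the value (θ → θ + π/2 turns sin θ into cos θ; θ → θ + π flips the sign of the trig term). Hence
  J = ∫₀^{2π} dθ/(12 + 9 cos θ).
Put z = e^{iθ}: then cos θ = (z + 1/z)/2, dθ = dz/(iz), and z runs once counterclockwise around |z| = 1:
  J = ∮_{|z|=1} 1/(12 + 9*(z + 1/z)/2) · dz/(iz) = (2/i) ∮_{|z|=1} dz/(9*z^2 + 24*z + 9).
The roots of 9*z^2 + 24*z + 9 are z = (-12 ± sqrt(12^2 - 9^2))/9, with sqrt(63) = 3*sqrt(7); their product is 1, so only z₊ = -4/3 + sqrt(7)/3 lies inside the unit circle (z₋ = -4/3 - sqrt(7)/3 lies outside).
z₊ is a simple zero of q(z) = 9*z^2 + 24*z + 9, so Res(1/q, z₊) = 1/q'(z₊) with q'(z) = 18*z + 24; and q'(z₊) = 9*(z₊ - z₋) = 6*sqrt(7).
Therefore J = (2/i) · 2πi · 1/(6*sqrt(7)) = 2*pi/(3*sqrt(7)) = 2*sqrt(7)*pi/21

Final answer: 2*sqrt(7)*pi/21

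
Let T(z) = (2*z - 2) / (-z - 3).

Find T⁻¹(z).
(-3*z + 2)/(z + 2)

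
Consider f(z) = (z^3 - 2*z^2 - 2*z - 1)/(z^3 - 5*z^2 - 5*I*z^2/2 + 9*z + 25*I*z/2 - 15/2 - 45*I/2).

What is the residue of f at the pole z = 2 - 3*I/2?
2965/2813 - 383*I/5626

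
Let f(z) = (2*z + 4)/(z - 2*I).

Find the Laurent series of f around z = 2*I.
Put w = z - (2*I), i.e. z = w + 2*I. The denominator is w, so it suffices to rewrite the numerator in powers of w.

P(z) = 2*z + 4
P(w + 2*I) = 4 + 4*I + 2*w

Dividing each term by w:
  f = (4 + 4*I)/w + 2

Substituting back w = z - 2*I:
  f(z) = (4 + 4*I)/(z - 2*I) + 2

The series is finite because the numerator is a polynomial; the negative powers form the principal part, and the coefficient of 1/(z - 2*I) gives Res(f, 2*I) = 4 + 4*I.

Final answer: (4 + 4*I)/(z - 2*I) + 2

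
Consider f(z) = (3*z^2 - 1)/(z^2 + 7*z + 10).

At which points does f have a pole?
{-5, -2}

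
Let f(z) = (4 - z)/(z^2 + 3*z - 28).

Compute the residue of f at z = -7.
Write f(z) = P(z)/Q(z) with P(z) = 4 - z and Q(z) = z^2 + 3*z - 28.
The denominator factors as Q(z) = (z - 4)*(z + 7), so z = -7 is a simple zero of Q and P is analytic there; z = -7 is therefore a simple pole and
  Res(f, z₀) = P(z₀)/Q'(z₀).

Q'(z) = 2*z + 3, so Q'(-7) = -11.
P(-7) = 11.

Res(f, -7) = (11)/(-11) = -1

Final answer: -1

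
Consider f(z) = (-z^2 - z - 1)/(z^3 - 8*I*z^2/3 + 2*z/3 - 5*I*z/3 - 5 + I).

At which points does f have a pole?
The singularities of f are the zeros of the denominator. Factoring,
  z^3 - 8*I*z^2/3 + 2*z/3 - 5*I*z/3 - 5 + I = (z - 1 - 2*I/3)*(z - 3*I)*(z + 1 + I)
so the candidates are z = 1 + 2*I/3, z = 3*I, z = -1 - I.

Check the numerator P(z) = -z^2 - z - 1 at each one:
  P(1 + 2*I/3) = -23/9 - 2*I ≠ 0, so z = 1 + 2*I/3 is a (simple) pole.
  P(3*I) = 8 - 3*I ≠ 0, so z = 3*I is a (simple) pole.
  P(-1 - I) = -I ≠ 0, so z = -1 - I is a (simple) pole.

Poles of f: {-1 - I, 3*I, 1 + 2*I/3}

Final answer: {-1 - I, 3*I, 1 + 2*I/3}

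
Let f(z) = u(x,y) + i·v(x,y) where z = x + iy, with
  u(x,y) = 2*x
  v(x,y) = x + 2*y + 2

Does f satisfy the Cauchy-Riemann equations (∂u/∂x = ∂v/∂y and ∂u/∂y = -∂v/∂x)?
∂u/∂x = 2
∂v/∂y = 2
∂u/∂y = 0
∂v/∂x = 1
∂u/∂y ≠ -∂v/∂x; the Cauchy-Riemann equations are not satisfied, so f is not analytic.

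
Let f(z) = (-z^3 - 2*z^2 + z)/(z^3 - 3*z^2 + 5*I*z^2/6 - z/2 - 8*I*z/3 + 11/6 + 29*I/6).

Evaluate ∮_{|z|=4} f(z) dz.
pi*(-5/3 - 10*I)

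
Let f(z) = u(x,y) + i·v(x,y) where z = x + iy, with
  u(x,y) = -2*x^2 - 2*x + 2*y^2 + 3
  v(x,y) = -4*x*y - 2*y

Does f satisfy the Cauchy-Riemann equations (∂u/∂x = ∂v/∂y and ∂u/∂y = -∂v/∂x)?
∂u/∂x = -4*x - 2
∂v/∂y = -4*x - 2
∂u/∂y = 4*y
∂v/∂x = -4*y
∂u/∂x = ∂v/∂y and ∂u/∂y = -∂v/∂x hold identically; f is analytic.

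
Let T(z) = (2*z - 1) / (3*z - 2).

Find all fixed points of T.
T(z) = z means 2*z - 1 = z*(3*z - 2), i.e.
  3*z^2 - 4*z + 1 = 0.
Discriminant: (-4)^2 - 4*(3)*(1) = 4, so the roots are real.
  z = (4 ± sqrt(4))/(2*(3))
Fixed points: {1/3, 1}

Final answer: {1/3, 1}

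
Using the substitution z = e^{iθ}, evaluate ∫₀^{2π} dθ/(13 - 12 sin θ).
2*pi/5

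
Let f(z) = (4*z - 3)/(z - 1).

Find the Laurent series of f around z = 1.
Put w = z - (1), i.e. z = w + 1. The denominator is w, so it suffices to rewrite the numerator in powers of w.

P(z) = 4*z - 3
P(w + 1) = 1 + 4*w

Dividing each term by w:
  f = 1/w + 4

Substituting back w = z - 1:
  f(z) = 1/(z - 1) + 4

The series is finite because the numerator is a polynomial; the negative powers form the principal part, and the coefficient of 1/(z - 1) gives Res(f, 1) = 1.

Final answer: 1/(z - 1) + 4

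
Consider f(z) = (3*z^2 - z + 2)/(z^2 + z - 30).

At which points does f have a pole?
The singularities of f are the zeros of the denominator. Factoring,
  z^2 + z - 30 = (z + 6)*(z - 5)
so the candidates are z = -6, z = 5.

Check the numerator P(z) = 3*z^2 - z + 2 at each one:
  P(-6) = 116 ≠ 0, so z = -6 is a (simple) pole.
  P(5) = 72 ≠ 0, so z = 5 is a (simple) pole.

Poles of f: {-6, 5}

Final answer: {-6, 5}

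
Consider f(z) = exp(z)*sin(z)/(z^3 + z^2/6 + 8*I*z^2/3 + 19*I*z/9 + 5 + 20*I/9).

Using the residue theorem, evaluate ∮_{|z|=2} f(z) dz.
By the residue theorem, ∮_C f(z) dz = 2πi · (sum of the residues of f at the poles inside |z| = 2).

The denominator factors as (z - 1 + 3*I)*(z + 3/2 + 2*I/3)*(z - 1/3 - I), so the singularities of f are simple poles at z = 1 - 3*I, z = -3/2 - 2*I/3, z = 1/3 + I.
  |1 - 3*I|² = 10 > 4 = 2², so this pole is outside the contour.
  |-3/2 - 2*I/3|² = 97/36 < 4 = 2², so this pole is inside the contour.
  |1/3 + I|² = 10/9 < 4 = 2², so this pole is inside the contour.

With P(z) = exp(z)*sin(z) and Q(z) = z^3 + z^2/6 + 8*I*z^2/3 + 19*I*z/9 + 5 + 20*I/9, each pole is simple, so Res(f, z₀) = P(z₀)/Q'(z₀) with Q'(z) = 3*z^2 + z/3 + 16*I*z/3 + 19*I/9.
  Res(f, -3/2 - 2*I/3) = P(-3/2 - 2*I/3)/Q'(-3/2 - 2*I/3) = (-exp(-3/2 - 2*I/3)*sin(3/2 + 2*I/3))/(305/36 - I/9) = (-10980/93041 - 144*I/93041)*exp(-3/2 - 2*I/3)*sin(3/2 + 2*I/3)
  Res(f, 1/3 + I) = P(1/3 + I)/Q'(1/3 + I) = (exp(1/3 + I)*sin(1/3 + I))/(-71/9 + 56*I/9) = (-639/8177 - 504*I/8177)*exp(1/3 + I)*sin(1/3 + I)

Sum of residues inside C: (-639/8177 - 504*I/8177)*exp(1/3 + I)*sin(1/3 + I) + (-10980/93041 - 144*I/93041)*exp(-3/2 - 2*I/3)*sin(3/2 + 2*I/3)
∮_C f(z) dz = 2πi · ((-639/8177 - 504*I/8177)*exp(1/3 + I)*sin(1/3 + I) + (-10980/93041 - 144*I/93041)*exp(-3/2 - 2*I/3)*sin(3/2 + 2*I/3)) = pi*(288/93041 - 21960*I/93041)*exp(-3/2 - 2*I/3)*sin(3/2 + 2*I/3) + pi*(1008/8177 - 1278*I/8177)*exp(1/3 + I)*sin(1/3 + I)

Final answer: pi*(288/93041 - 21960*I/93041)*exp(-3/2 - 2*I/3)*sin(3/2 + 2*I/3) + pi*(1008/8177 - 1278*I/8177)*exp(1/3 + I)*sin(1/3 + I)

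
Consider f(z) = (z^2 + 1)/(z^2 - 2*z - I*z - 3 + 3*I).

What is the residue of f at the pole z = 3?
40/17 + 10*I/17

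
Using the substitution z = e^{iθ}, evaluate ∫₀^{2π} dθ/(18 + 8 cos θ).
sqrt(65)*pi/65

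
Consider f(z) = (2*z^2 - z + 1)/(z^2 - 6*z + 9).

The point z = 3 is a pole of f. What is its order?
Factor the denominator:
  z^2 - 6*z + 9 = (z - 3)^2

The numerator P(z) = 2*z^2 - z + 1 has P(3) = 16 ≠ 0, so no factor of (z - 3) cancels.
Near z = 3 we can therefore write f(z) = g(z)/(z - 3)^2 with g analytic at 3 and g(3) ≠ 0 (g is just the numerator).

Hence z = 3 is a pole of order 2.

Final answer: 2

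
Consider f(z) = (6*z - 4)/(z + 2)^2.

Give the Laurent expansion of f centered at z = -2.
-16/(z + 2)^2 + 6/(z + 2)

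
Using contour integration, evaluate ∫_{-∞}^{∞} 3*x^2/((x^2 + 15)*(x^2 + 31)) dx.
Let f(z) = 3*z^2/((z^2 + 15)*(z^2 + 31)). The denominator has no real zeros and deg Q - deg P = 2 ≥ 2, so the integral of f over the upper semicircle |z| = R tends to 0 as R → ∞. Closing the contour in the upper half-plane,
  ∫_{-∞}^{∞} f(x) dx = 2πi · Σ Res(f, z_k)  over the poles with Im z_k > 0.

Zeros of the denominator: z^2 + 31 = 0 gives z = ±sqrt(31)*I; z^2 + 15 = 0 gives z = ±sqrt(15)*I.
Upper half-plane: z = sqrt(15)*I, z = sqrt(31)*I (simple).

Each pole is a simple zero of Q(z) = z^4 + 46*z^2 + 465, so Res(f, z₀) = P(z₀)/Q'(z₀) with P(z) = 3*z^2, Q'(z) = 4*z^3 + 92*z:
  Res(f, sqrt(15)*I) = (-45)/(32*sqrt(15)*I) = 3*sqrt(15)*I/32
  Res(f, sqrt(31)*I) = (-93)/(-32*sqrt(31)*I) = -3*sqrt(31)*I/32

Sum of residues: 3*I*(-sqrt(31) + sqrt(15))/32
∫_{-∞}^{∞} f(x) dx = 2πi · (3*I*(-sqrt(31) + sqrt(15))/32) = 3*pi*(-sqrt(15) + sqrt(31))/16

Final answer: 3*pi*(-sqrt(15) + sqrt(31))/16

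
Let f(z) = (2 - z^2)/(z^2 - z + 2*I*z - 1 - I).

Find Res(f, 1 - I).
Write f(z) = P(z)/Q(z) with P(z) = 2 - z^2 and Q(z) = z^2 - z + 2*I*z - 1 - I.
The denominator factors as Q(z) = (z + I)*(z - 1 + I), so z = 1 - I is a simple zero of Q and P is analytic there; z = 1 - I is therefore a simple pole and
  Res(f, z₀) = P(z₀)/Q'(z₀).

Q'(z) = 2*z - 1 + 2*I, so Q'(1 - I) = 1.
P(1 - I) = 2 + 2*I.

Res(f, 1 - I) = (2 + 2*I)/(1) = 2 + 2*I

Final answer: 2 + 2*I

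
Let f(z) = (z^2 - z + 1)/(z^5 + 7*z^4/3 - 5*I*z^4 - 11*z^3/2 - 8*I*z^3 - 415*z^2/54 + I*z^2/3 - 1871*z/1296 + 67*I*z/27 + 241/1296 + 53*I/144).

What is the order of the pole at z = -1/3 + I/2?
Factor the denominator:
  z^5 + 7*z^4/3 - 5*I*z^4 - 11*z^3/2 - 8*I*z^3 - 415*z^2/54 + I*z^2/3 - 1871*z/1296 + 67*I*z/27 + 241/1296 + 53*I/144 = (z + 1/3 - I/2)^4*(z + 1 - 3*I)

The numerator P(z) = z^2 - z + 1 has P(-1/3 + I/2) = 43/36 - 5*I/6 ≠ 0, so no factor of (z + 1/3 - I/2) cancels.
Near z = -1/3 + I/2 we can therefore write f(z) = g(z)/(z + 1/3 - I/2)^4 with g analytic at -1/3 + I/2 and g(-1/3 + I/2) ≠ 0 (g is the numerator divided by the remaining denominator factors).

Hence z = -1/3 + I/2 is a pole of order 4.

Final answer: 4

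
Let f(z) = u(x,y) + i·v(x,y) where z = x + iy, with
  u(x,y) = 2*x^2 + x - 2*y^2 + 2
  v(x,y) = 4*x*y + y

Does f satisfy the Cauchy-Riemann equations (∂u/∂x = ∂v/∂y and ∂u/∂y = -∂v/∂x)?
∂u/∂x = 4*x + 1
∂v/∂y = 4*x + 1
∂u/∂y = -4*y
∂v/∂x = 4*y
∂u/∂x = ∂v/∂y and ∂u/∂y = -∂v/∂x hold identically; f is analytic.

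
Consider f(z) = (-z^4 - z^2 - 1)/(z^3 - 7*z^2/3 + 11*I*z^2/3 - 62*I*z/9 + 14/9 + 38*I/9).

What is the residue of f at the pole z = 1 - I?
Write f(z) = P(z)/Q(z) with P(z) = -z^4 - z^2 - 1 and Q(z) = z^3 - 7*z^2/3 + 11*I*z^2/3 - 62*I*z/9 + 14/9 + 38*I/9.
The denominator factors as Q(z) = (z - 1/3 + 3*I)*(z - 1 + I)*(z - 1 - I/3), so z = 1 - I is a simple zero of Q and P is analytic there; z = 1 - I is therefore a simple pole and
  Res(f, z₀) = P(z₀)/Q'(z₀).

Q'(z) = 3*z^2 - 14*z/3 + 22*I*z/3 - 62*I/9, so Q'(1 - I) = 8/3 - 8*I/9.
P(1 - I) = 3 + 2*I.

Res(f, 1 - I) = (3 + 2*I)/(8/3 - 8*I/9) = 63/80 + 81*I/80

Final answer: 63/80 + 81*I/80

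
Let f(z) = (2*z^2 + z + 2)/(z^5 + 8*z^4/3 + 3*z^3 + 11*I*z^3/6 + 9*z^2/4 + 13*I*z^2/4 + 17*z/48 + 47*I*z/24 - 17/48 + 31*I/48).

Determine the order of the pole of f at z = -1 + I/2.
Factor the denominator:
  z^5 + 8*z^4/3 + 3*z^3 + 11*I*z^3/6 + 9*z^2/4 + 13*I*z^2/4 + 17*z/48 + 47*I*z/24 - 17/48 + 31*I/48 = (z + 1 - I/2)^3*(z + I/2)*(z - 1/3 + I)

The numerator P(z) = 2*z^2 + z + 2 has P(-1 + I/2) = 5/2 - 3*I/2 ≠ 0, so no factor of (z + 1 - I/2) cancels.
Near z = -1 + I/2 we can therefore write f(z) = g(z)/(z + 1 - I/2)^3 with g analytic at -1 + I/2 and g(-1 + I/2) ≠ 0 (g is the numerator divided by the remaining denominator factors).

Hence z = -1 + I/2 is a pole of order 3.

Final answer: 3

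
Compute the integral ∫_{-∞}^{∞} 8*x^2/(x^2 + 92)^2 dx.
Let f(z) = 8*z^2/(z^2 + 92)^2. The denominator has no real zeros and deg Q - deg P = 2 ≥ 2, so the integral of f over the upper semicircle |z| = R tends to 0 as R → ∞. Closing the contour in the upper half-plane,
  ∫_{-∞}^{∞} f(x) dx = 2πi · Σ Res(f, z_k)  over the poles with Im z_k > 0.

Zeros of the denominator: z^2 + 92 = 0 gives z = ±2*sqrt(23)*I.
Upper half-plane: z = 2*sqrt(23)*I (a pole of order 2).

Write f(z) = g(z)/(z - 2*sqrt(23)*I)^2 with g(z) = 8*z^2/(z + 2*sqrt(23)*I)^2. For a double pole, Res(f, z₀) = g'(z₀):
  g'(z) = 32*sqrt(23)*I*z/(z + 2*sqrt(23)*I)^3
  Res(f, 2*sqrt(23)*I) = g'(2*sqrt(23)*I) = -sqrt(23)*I/23

∫_{-∞}^{∞} f(x) dx = 2πi · (-sqrt(23)*I/23) = 2*sqrt(23)*pi/23

Final answer: 2*sqrt(23)*pi/23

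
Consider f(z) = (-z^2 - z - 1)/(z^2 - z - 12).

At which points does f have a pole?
{-3, 4}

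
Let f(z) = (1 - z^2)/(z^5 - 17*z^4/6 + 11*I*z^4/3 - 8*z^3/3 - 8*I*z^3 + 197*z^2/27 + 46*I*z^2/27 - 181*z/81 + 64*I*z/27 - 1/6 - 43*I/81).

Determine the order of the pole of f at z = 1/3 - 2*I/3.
Factor the denominator:
  z^5 - 17*z^4/6 + 11*I*z^4/3 - 8*z^3/3 - 8*I*z^3 + 197*z^2/27 + 46*I*z^2/27 - 181*z/81 + 64*I*z/27 - 1/6 - 43*I/81 = (z - 1/3 + 2*I/3)^4*(z - 3/2 + I)

The numerator P(z) = 1 - z^2 has P(1/3 - 2*I/3) = 4/3 + 4*I/9 ≠ 0, so no factor of (z - 1/3 + 2*I/3) cancels.
Near z = 1/3 - 2*I/3 we can therefore write f(z) = g(z)/(z - 1/3 + 2*I/3)^4 with g analytic at 1/3 - 2*I/3 and g(1/3 - 2*I/3) ≠ 0 (g is the numerator divided by the remaining denominator factors).

Hence z = 1/3 - 2*I/3 is a pole of order 4.

Final answer: 4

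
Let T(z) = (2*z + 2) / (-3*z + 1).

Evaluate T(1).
Substitute z = 1:
  numerator:   2*(1) + 2 = 4
  denominator: -3*(1) + 1 = -2
T(1) = (4)/(-2) = -2

Final answer: -2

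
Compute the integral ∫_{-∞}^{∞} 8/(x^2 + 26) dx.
4*sqrt(26)*pi/13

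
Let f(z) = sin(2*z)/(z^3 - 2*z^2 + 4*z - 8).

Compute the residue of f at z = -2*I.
Write f(z) = P(z)/Q(z) with P(z) = sin(2*z) and Q(z) = z^3 - 2*z^2 + 4*z - 8.
The denominator factors as Q(z) = (z + 2*I)*(z - 2)*(z - 2*I), so z = -2*I is a simple zero of Q and P is analytic there; z = -2*I is therefore a simple pole and
  Res(f, z₀) = P(z₀)/Q'(z₀).

Q'(z) = 3*z^2 - 4*z + 4, so Q'(-2*I) = -8 + 8*I.
P(-2*I) = -I*sinh(4).

Res(f, -2*I) = (-I*sinh(4))/(-8 + 8*I) = (-1/16 + I/16)*sinh(4)

Final answer: (-1/16 + I/16)*sinh(4)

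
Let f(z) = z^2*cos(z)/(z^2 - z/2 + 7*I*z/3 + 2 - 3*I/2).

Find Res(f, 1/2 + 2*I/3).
Write f(z) = P(z)/Q(z) with P(z) = z^2*cos(z) and Q(z) = z^2 - z/2 + 7*I*z/3 + 2 - 3*I/2.
The denominator factors as Q(z) = (z + 3*I)*(z - 1/2 - 2*I/3), so z = 1/2 + 2*I/3 is a simple zero of Q and P is analytic there; z = 1/2 + 2*I/3 is therefore a simple pole and
  Res(f, z₀) = P(z₀)/Q'(z₀).

Q'(z) = 2*z - 1/2 + 7*I/3, so Q'(1/2 + 2*I/3) = 1/2 + 11*I/3.
P(1/2 + 2*I/3) = (-7/36 + 2*I/3)*cos(1/2 + 2*I/3).

Res(f, 1/2 + 2*I/3) = ((-7/36 + 2*I/3)*cos(1/2 + 2*I/3))/(1/2 + 11*I/3) = (169/986 + 113*I/1479)*cos(1/2 + 2*I/3)

Final answer: (169/986 + 113*I/1479)*cos(1/2 + 2*I/3)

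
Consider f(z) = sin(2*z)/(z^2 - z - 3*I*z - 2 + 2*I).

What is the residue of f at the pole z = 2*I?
(1/2 - I/2)*sinh(4)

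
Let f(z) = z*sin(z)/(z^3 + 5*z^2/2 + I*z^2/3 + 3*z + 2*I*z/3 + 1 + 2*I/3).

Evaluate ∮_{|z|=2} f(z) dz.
pi*(-66/73 - 30*I/73)*sin(1 - I) + pi*(-1416/1825 + 1188*I/1825)*sin(1/2 + I/3) + pi*(42/25 - 6*I/25)*sin(1 + I)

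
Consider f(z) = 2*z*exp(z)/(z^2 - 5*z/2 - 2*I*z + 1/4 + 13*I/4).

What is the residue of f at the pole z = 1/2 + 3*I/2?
(6/13 - 22*I/13)*exp(1/2 + 3*I/2)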